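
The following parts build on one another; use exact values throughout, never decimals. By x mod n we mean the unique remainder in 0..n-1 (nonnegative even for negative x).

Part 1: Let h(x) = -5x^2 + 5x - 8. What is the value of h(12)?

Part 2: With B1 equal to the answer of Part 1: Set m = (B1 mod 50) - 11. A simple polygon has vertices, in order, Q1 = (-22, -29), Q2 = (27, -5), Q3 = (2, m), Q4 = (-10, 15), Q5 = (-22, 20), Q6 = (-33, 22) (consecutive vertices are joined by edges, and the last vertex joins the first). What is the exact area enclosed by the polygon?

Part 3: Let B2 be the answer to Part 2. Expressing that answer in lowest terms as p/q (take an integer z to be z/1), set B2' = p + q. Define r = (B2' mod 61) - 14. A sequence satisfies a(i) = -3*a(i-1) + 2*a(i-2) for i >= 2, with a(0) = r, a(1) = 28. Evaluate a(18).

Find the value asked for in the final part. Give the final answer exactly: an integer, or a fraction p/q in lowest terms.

-24156035462

Part 1: -5*(12)^2 + 5*(12)^1 - 8 = (-720) + (60) + (-8) = -668; answer -668
Part 2: B1 = -668; m = 21; cross terms: (-22*-5 - 27*-29)=893, (27*21 - 2*-5)=577, (2*15 - -10*21)=240, (-10*20 - -22*15)=130, (-22*22 - -33*20)=176, (-33*-29 - -22*22)=1441; twice the area = |3457| = 3457; area = 3457/2; answer 3457/2
Part 3: B2 = 3457/2; threaded value p + q = 3459; r = 29; a(2) = -3*(28) + 2*(29) = -26; iterating: a(2)=-26, a(3)=134, a(4)=-454, a(5)=1630, a(6)=-5798, a(7)=20654, a(8)=-73558, a(9)=261982, a(10)=-933062, a(11)=3323150, a(12)=-11835574, a(13)=42153022, a(14)=-150130214, a(15)=534696686, a(16)=-1904350486, a(17)=6782444830, a(18)=-24156035462; answer -24156035462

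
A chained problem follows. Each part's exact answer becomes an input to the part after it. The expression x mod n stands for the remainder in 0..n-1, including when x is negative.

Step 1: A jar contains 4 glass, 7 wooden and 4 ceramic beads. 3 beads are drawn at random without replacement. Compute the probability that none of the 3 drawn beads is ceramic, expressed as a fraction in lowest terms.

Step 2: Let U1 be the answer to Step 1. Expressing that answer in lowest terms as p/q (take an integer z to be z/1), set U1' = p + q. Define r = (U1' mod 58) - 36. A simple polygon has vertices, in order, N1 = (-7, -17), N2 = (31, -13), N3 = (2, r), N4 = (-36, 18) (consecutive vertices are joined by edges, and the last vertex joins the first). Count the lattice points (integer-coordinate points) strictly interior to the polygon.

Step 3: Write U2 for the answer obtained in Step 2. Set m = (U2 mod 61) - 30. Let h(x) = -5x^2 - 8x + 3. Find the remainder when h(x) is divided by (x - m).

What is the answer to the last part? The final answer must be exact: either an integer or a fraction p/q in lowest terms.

-1089

Step 1: total draws C(15,3) = 455; favorable C(11,3) = 165; P = 33/91; answer 33/91
Step 2: U1 = 33/91; threaded value p + q = 124; r = -28; cross terms: (-7*-13 - 31*-17)=618, (31*-28 - 2*-13)=-842, (2*18 - -36*-28)=-972, (-36*-17 - -7*18)=738; twice the area = |-458| = 458; area = 229; boundary points = 2 + 1 + 2 + 1 = 6; strictly interior points = area - boundary/2 + 1 = 227; answer 227
Step 3: U2 = 227; m = 14; remainder = value at the root: -5*(14)^2 - 8*(14)^1 + 3 = (-980) + (-112) + (3) = -1089; answer -1089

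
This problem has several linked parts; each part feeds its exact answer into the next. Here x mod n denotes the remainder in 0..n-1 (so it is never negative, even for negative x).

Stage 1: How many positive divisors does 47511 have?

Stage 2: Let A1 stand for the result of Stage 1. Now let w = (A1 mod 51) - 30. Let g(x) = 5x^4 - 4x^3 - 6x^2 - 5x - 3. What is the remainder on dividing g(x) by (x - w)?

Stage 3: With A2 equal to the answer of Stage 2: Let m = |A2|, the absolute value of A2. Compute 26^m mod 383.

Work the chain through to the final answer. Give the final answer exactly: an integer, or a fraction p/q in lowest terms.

Stage 1: 47511 = 3^2 * 5279; number of divisors = (2+1) * (1+1) = 6; answer 6
Stage 2: A1 = 6; w = -24; remainder = value at the root: 5*(-24)^4 - 4*(-24)^3 - 6*(-24)^2 - 5*(-24)^1 - 3 = (1658880) + (55296) + (-3456) + (120) + (-3) = 1710837; answer 1710837
Stage 3: A2 = 1710837; m = 1710837; squarings mod 383: 26^1=26, 26^2=293, 26^4=57, 26^8=185, 26^16=138, 26^32=277, 26^64=129, 26^128=172, 26^256=93, 26^512=223, 26^1024=322, 26^2048=274, 26^4096=8, 26^8192=64, 26^16384=266, 26^32768=284, 26^65536=226, 26^131072=137, 26^262144=2, 26^524288=4, 26^1048576=16; 26^1710837 = 26^1 * 26^4 * 26^16 * 26^32 * 26^64 * 26^128 * 26^512 * 26^2048 * 26^4096 * 26^131072 * 26^524288 * 26^1048576 = 234 (mod 383); answer 234

234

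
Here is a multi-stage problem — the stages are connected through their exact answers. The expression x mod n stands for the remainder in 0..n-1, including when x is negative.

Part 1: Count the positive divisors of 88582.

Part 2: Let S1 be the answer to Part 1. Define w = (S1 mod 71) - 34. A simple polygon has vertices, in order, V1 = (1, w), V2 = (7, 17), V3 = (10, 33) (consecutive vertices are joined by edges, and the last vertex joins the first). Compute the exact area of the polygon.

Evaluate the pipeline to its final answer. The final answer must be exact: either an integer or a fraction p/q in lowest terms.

Part 1: 88582 = 2 * 13 * 3407; number of divisors = (1+1) * (1+1) * (1+1) = 8; answer 8
Part 2: S1 = 8; w = -26; cross terms: (1*17 - 7*-26)=199, (7*33 - 10*17)=61, (10*-26 - 1*33)=-293; twice the area = |-33| = 33; area = 33/2; answer 33/2

33/2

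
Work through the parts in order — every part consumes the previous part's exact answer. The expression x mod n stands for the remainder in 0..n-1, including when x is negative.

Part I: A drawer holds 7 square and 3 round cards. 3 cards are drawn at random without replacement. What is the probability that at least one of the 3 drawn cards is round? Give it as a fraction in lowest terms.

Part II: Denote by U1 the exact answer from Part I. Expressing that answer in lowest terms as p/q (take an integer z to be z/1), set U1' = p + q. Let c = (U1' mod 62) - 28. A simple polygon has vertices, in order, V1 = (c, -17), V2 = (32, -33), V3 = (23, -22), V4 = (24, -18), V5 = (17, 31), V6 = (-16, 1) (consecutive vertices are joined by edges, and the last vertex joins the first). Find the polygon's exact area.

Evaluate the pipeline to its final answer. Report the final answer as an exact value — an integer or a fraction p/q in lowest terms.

1053

Part I: total draws C(10,3) = 120; complement C(7,3) = 35; favorable 120 - 35 = 85; P = 17/24; answer 17/24
Part II: U1 = 17/24; threaded value p + q = 41; c = 13; cross terms: (13*-33 - 32*-17)=115, (32*-22 - 23*-33)=55, (23*-18 - 24*-22)=114, (24*31 - 17*-18)=1050, (17*1 - -16*31)=513, (-16*-17 - 13*1)=259; twice the area = |2106| = 2106; area = 1053; answer 1053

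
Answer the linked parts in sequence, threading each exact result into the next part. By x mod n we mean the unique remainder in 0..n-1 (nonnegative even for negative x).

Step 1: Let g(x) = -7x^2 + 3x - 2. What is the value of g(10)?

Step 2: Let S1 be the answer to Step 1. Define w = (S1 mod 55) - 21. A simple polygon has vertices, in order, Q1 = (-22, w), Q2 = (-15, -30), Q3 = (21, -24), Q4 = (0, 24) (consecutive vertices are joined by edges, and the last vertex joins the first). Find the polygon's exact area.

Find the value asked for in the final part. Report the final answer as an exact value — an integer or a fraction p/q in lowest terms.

1506

Step 1: -7*(10)^2 + 3*(10)^1 - 2 = (-700) + (30) + (-2) = -672; answer -672
Step 2: S1 = -672; w = 22; cross terms: (-22*-30 - -15*22)=990, (-15*-24 - 21*-30)=990, (21*24 - 0*-24)=504, (0*22 - -22*24)=528; twice the area = |3012| = 3012; area = 1506; answer 1506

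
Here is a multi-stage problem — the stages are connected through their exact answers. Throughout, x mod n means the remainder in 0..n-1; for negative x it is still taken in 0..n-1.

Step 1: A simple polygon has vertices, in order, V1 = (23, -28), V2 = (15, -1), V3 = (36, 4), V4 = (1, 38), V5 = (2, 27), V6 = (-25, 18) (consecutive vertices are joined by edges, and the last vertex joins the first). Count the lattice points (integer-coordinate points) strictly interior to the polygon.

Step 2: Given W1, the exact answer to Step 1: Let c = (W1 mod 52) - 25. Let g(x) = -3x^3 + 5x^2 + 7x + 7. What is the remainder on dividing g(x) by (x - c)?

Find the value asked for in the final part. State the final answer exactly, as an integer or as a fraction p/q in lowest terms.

-18632

Step 1: cross terms: (23*-1 - 15*-28)=397, (15*4 - 36*-1)=96, (36*38 - 1*4)=1364, (1*27 - 2*38)=-49, (2*18 - -25*27)=711, (-25*-28 - 23*18)=286; twice the area = |2805| = 2805; area = 2805/2; boundary points = 1 + 1 + 1 + 1 + 9 + 2 = 15; strictly interior points = area - boundary/2 + 1 = 1396; answer 1396
Step 2: W1 = 1396; c = 19; remainder = value at the root: -3*(19)^3 + 5*(19)^2 + 7*(19)^1 + 7 = (-20577) + (1805) + (133) + (7) = -18632; answer -18632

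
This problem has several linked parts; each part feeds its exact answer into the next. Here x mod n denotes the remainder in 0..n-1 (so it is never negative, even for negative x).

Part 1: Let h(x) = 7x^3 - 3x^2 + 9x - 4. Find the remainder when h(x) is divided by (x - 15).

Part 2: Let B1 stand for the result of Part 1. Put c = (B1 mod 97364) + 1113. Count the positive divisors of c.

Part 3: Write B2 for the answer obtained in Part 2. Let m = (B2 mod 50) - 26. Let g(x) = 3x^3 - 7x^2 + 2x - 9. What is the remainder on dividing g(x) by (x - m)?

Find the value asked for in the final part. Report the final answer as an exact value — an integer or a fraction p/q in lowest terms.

Part 1: remainder = value at the root: 7*(15)^3 - 3*(15)^2 + 9*(15)^1 - 4 = (23625) + (-675) + (135) + (-4) = 23081; answer 23081
Part 2: B1 = 23081; c = 24194; 24194 = 2 * 12097; number of divisors = (1+1) * (1+1) = 4; answer 4
Part 3: B2 = 4; m = -22; remainder = value at the root: 3*(-22)^3 - 7*(-22)^2 + 2*(-22)^1 - 9 = (-31944) + (-3388) + (-44) + (-9) = -35385; answer -35385

-35385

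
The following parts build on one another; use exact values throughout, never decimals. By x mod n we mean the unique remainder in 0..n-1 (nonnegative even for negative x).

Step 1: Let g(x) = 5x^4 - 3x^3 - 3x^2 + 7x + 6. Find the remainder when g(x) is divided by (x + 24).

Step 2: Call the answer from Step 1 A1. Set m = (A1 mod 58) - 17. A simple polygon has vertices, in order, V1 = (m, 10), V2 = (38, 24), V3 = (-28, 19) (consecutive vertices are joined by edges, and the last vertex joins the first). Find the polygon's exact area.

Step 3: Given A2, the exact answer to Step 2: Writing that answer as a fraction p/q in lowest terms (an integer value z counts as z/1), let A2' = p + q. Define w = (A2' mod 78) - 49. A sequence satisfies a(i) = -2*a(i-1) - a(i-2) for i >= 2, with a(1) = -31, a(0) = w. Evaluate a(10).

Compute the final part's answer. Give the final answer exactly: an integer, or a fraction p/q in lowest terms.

454

Step 1: remainder = value at the root: 5*(-24)^4 - 3*(-24)^3 - 3*(-24)^2 + 7*(-24)^1 + 6 = (1658880) + (41472) + (-1728) + (-168) + (6) = 1698462; answer 1698462
Step 2: A1 = 1698462; m = 31; cross terms: (31*24 - 38*10)=364, (38*19 - -28*24)=1394, (-28*10 - 31*19)=-869; twice the area = |889| = 889; area = 889/2; answer 889/2
Step 3: A2 = 889/2; threaded value p + q = 891; w = -16; a(2) = -2*(-31) - 1*(-16) = 78; iterating: a(2)=78, a(3)=-125, a(4)=172, a(5)=-219, a(6)=266, a(7)=-313, a(8)=360, a(9)=-407, a(10)=454; answer 454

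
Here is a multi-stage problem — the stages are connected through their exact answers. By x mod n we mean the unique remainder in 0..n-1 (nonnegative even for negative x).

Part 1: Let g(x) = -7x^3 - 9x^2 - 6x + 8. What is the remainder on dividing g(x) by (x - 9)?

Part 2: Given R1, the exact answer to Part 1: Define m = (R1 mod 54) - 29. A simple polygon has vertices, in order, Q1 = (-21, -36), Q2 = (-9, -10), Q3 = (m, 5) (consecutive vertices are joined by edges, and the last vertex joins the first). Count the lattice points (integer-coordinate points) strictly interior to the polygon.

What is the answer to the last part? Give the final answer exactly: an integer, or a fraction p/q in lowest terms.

Part 1: remainder = value at the root: -7*(9)^3 - 9*(9)^2 - 6*(9)^1 + 8 = (-5103) + (-729) + (-54) + (8) = -5878; answer -5878
Part 2: R1 = -5878; m = -21; cross terms: (-21*-10 - -9*-36)=-114, (-9*5 - -21*-10)=-255, (-21*-36 - -21*5)=861; twice the area = |492| = 492; area = 246; boundary points = 2 + 3 + 41 = 46; strictly interior points = area - boundary/2 + 1 = 224; answer 224

224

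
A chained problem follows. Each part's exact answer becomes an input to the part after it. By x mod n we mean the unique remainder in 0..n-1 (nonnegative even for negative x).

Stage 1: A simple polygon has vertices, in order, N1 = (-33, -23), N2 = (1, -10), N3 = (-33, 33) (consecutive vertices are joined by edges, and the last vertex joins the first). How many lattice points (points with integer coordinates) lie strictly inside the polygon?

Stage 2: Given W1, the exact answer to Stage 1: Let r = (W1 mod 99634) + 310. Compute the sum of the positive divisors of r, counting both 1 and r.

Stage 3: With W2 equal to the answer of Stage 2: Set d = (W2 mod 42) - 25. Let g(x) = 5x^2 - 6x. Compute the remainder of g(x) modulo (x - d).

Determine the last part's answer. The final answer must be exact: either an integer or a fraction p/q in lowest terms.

1919

Stage 1: cross terms: (-33*-10 - 1*-23)=353, (1*33 - -33*-10)=-297, (-33*-23 - -33*33)=1848; twice the area = |1904| = 1904; area = 952; boundary points = 1 + 1 + 56 = 58; strictly interior points = area - boundary/2 + 1 = 924; answer 924
Stage 2: W1 = 924; r = 1234; 1234 = 2 * 617; sigma = (1 + 2) * (1 + 617) = 3 * 618 = 1854; answer 1854
Stage 3: W2 = 1854; d = -19; remainder = value at the root: 5*(-19)^2 - 6*(-19)^1 = (1805) + (114) = 1919; answer 1919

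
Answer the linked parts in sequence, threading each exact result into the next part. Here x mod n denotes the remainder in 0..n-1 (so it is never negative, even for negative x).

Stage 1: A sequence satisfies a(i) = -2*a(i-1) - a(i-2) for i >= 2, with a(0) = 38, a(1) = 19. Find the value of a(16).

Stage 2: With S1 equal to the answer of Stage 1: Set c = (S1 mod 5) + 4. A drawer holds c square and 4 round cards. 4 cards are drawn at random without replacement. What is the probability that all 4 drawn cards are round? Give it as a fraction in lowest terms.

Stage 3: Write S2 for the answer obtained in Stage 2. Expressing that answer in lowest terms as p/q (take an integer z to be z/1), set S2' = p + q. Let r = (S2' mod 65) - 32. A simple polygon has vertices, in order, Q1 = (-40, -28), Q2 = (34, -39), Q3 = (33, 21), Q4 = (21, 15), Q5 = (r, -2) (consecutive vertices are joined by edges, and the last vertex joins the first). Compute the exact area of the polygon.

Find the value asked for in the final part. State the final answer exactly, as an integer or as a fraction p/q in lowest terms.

Stage 1: a(2) = -2*(19) - 1*(38) = -76; iterating: a(2)=-76, a(3)=133, a(4)=-190, a(5)=247, a(6)=-304, a(7)=361, a(8)=-418, a(9)=475, a(10)=-532, a(11)=589, a(12)=-646, a(13)=703, a(14)=-760, a(15)=817, a(16)=-874; answer -874
Stage 2: S1 = -874; c = 5; total draws C(9,4) = 126; favorable C(4,4) = 1; P = 1/126; answer 1/126
Stage 3: S2 = 1/126; threaded value p + q = 127; r = 30; cross terms: (-40*-39 - 34*-28)=2512, (34*21 - 33*-39)=2001, (33*15 - 21*21)=54, (21*-2 - 30*15)=-492, (30*-28 - -40*-2)=-920; twice the area = |3155| = 3155; area = 3155/2; answer 3155/2

3155/2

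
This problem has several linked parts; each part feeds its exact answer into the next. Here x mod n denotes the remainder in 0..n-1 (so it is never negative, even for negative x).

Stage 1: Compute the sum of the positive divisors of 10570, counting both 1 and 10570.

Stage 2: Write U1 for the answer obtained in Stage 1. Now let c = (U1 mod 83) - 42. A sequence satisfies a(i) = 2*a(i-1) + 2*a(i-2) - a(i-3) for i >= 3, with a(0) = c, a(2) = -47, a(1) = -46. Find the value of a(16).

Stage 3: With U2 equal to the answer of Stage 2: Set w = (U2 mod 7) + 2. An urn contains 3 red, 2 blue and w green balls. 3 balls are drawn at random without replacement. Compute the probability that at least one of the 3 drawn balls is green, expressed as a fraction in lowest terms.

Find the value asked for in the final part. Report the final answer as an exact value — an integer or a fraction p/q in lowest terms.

Stage 1: 10570 = 2 * 5 * 7 * 151; sigma = (1 + 2) * (1 + 5) * (1 + 7) * (1 + 151) = 3 * 6 * 8 * 152 = 21888; answer 21888
Stage 2: U1 = 21888; c = 17; a(3) = 2*(-47) + 2*(-46) - 1*(17) = -203; iterating: a(3)=-203, a(4)=-454, a(5)=-1267, a(6)=-3239, a(7)=-8558, a(8)=-22327, a(9)=-58531, a(10)=-153158, a(11)=-401051, a(12)=-1049887, a(13)=-2748718, a(14)=-7196159, a(15)=-18839867, a(16)=-49323334; answer -49323334
Stage 3: U2 = -49323334; w = 5; total draws C(10,3) = 120; complement C(5,3) = 10; favorable 120 - 10 = 110; P = 11/12; answer 11/12

11/12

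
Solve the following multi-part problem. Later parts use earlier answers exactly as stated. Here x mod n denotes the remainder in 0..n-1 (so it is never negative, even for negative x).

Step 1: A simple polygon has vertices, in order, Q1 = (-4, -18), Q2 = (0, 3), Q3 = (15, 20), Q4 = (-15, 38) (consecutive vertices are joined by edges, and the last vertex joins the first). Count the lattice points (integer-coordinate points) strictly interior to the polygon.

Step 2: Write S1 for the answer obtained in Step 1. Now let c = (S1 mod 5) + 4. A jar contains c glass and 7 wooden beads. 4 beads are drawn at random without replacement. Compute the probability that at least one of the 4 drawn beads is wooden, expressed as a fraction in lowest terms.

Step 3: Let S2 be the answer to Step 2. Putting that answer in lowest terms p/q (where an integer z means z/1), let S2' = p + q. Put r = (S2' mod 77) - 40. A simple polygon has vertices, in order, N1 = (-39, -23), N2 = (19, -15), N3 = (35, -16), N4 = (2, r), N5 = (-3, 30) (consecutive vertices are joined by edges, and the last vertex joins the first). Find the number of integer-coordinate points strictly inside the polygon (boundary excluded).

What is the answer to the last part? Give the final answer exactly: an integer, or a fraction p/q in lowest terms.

1969

Step 1: cross terms: (-4*3 - 0*-18)=-12, (0*20 - 15*3)=-45, (15*38 - -15*20)=870, (-15*-18 - -4*38)=422; twice the area = |1235| = 1235; area = 1235/2; boundary points = 1 + 1 + 6 + 1 = 9; strictly interior points = area - boundary/2 + 1 = 614; answer 614
Step 2: S1 = 614; c = 8; total draws C(15,4) = 1365; complement C(8,4) = 70; favorable 1365 - 70 = 1295; P = 37/39; answer 37/39
Step 3: S2 = 37/39; threaded value p + q = 76; r = 36; cross terms: (-39*-15 - 19*-23)=1022, (19*-16 - 35*-15)=221, (35*36 - 2*-16)=1292, (2*30 - -3*36)=168, (-3*-23 - -39*30)=1239; twice the area = |3942| = 3942; area = 1971; boundary points = 2 + 1 + 1 + 1 + 1 = 6; strictly interior points = area - boundary/2 + 1 = 1969; answer 1969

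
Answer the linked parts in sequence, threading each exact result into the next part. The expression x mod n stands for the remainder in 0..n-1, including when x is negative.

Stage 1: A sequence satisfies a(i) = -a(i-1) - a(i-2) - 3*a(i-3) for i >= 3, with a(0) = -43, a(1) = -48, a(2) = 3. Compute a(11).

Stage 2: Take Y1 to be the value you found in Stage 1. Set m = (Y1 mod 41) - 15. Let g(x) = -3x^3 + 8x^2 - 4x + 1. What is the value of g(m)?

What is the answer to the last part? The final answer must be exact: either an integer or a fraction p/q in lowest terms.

961

Stage 1: a(3) = -1*(3) - 1*(-48) - 3*(-43) = 174; iterating: a(3)=174, a(4)=-33, a(5)=-150, a(6)=-339, a(7)=588, a(8)=201, a(9)=228, a(10)=-2193, a(11)=1362; answer 1362
Stage 2: Y1 = 1362; m = -6; -3*(-6)^3 + 8*(-6)^2 - 4*(-6)^1 + 1 = (648) + (288) + (24) + (1) = 961; answer 961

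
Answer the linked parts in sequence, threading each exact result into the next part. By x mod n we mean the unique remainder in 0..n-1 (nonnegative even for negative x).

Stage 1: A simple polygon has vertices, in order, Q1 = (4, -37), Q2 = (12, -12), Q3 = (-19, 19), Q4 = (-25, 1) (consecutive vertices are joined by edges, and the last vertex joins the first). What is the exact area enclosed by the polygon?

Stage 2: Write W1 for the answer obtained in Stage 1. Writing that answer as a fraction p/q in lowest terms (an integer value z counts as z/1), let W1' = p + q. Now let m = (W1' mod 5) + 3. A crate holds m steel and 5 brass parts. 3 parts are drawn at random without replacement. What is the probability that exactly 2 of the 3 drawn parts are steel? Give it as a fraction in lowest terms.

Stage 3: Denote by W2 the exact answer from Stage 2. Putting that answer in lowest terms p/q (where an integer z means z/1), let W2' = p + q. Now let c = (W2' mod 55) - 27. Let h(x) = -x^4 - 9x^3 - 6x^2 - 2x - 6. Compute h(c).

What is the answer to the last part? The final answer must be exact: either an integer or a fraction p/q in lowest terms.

Stage 1: cross terms: (4*-12 - 12*-37)=396, (12*19 - -19*-12)=0, (-19*1 - -25*19)=456, (-25*-37 - 4*1)=921; twice the area = |1773| = 1773; area = 1773/2; answer 1773/2
Stage 2: W1 = 1773/2; threaded value p + q = 1775; m = 3; total draws C(8,3) = 56; favorable C(3,2)*C(5,1) = 15; P = 15/56; answer 15/56
Stage 3: W2 = 15/56; threaded value p + q = 71; c = -11; -1*(-11)^4 - 9*(-11)^3 - 6*(-11)^2 - 2*(-11)^1 - 6 = (-14641) + (11979) + (-726) + (22) + (-6) = -3372; answer -3372

-3372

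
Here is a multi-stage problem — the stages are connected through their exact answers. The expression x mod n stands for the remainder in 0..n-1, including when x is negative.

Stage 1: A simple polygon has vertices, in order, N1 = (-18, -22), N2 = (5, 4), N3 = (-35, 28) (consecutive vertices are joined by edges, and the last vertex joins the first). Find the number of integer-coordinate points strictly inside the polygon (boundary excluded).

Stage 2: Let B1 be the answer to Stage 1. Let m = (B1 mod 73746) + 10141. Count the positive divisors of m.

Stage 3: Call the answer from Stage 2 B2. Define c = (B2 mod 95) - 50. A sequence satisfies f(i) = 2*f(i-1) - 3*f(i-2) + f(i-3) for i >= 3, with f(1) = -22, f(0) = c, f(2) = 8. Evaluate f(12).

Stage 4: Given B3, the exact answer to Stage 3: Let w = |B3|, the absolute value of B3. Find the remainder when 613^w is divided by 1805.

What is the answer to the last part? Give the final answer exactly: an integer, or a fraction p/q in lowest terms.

Stage 1: cross terms: (-18*4 - 5*-22)=38, (5*28 - -35*4)=280, (-35*-22 - -18*28)=1274; twice the area = |1592| = 1592; area = 796; boundary points = 1 + 8 + 1 = 10; strictly interior points = area - boundary/2 + 1 = 792; answer 792
Stage 2: B1 = 792; m = 10933; 10933 = 13 * 29^2; number of divisors = (1+1) * (2+1) = 6; answer 6
Stage 3: B2 = 6; c = -44; f(3) = 2*(8) - 3*(-22) + 1*(-44) = 38; iterating: f(3)=38, f(4)=30, f(5)=-46, f(6)=-144, f(7)=-120, f(8)=146, f(9)=508, f(10)=458, f(11)=-462, f(12)=-1790; answer -1790
Stage 4: B3 = -1790; w = 1790; squarings mod 1805: 613^1=613, 613^2=329, 613^4=1746, 613^8=1676, 613^16=396, 613^32=1586, 613^64=1031, 613^128=1621, 613^256=1366, 613^512=1391, 613^1024=1726; 613^1790 = 613^2 * 613^4 * 613^8 * 613^16 * 613^32 * 613^64 * 613^128 * 613^512 * 613^1024 = 1429 (mod 1805); answer 1429

1429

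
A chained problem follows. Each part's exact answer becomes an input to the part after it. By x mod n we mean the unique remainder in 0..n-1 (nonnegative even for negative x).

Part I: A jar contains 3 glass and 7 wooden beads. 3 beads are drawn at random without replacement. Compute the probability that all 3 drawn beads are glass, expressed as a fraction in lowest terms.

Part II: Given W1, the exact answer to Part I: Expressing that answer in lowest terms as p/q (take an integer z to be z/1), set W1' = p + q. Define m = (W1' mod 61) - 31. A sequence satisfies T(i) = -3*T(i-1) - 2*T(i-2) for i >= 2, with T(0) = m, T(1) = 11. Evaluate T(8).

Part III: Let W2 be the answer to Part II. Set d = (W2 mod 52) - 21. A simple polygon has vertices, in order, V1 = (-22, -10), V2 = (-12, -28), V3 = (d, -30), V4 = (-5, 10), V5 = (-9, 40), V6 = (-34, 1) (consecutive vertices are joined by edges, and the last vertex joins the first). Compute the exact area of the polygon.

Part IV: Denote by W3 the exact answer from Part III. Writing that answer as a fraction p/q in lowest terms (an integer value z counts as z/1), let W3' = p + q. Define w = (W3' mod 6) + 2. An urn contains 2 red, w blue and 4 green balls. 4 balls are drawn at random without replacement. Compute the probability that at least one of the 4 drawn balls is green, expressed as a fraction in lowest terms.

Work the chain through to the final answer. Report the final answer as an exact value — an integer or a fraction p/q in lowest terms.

121/126

Part I: total draws C(10,3) = 120; favorable C(3,3) = 1; P = 1/120; answer 1/120
Part II: W1 = 1/120; threaded value p + q = 121; m = 29; T(2) = -3*(11) - 2*(29) = -91; iterating: T(2)=-91, T(3)=251, T(4)=-571, T(5)=1211, T(6)=-2491, T(7)=5051, T(8)=-10171; answer -10171
Part III: W2 = -10171; d = 0; cross terms: (-22*-28 - -12*-10)=496, (-12*-30 - 0*-28)=360, (0*10 - -5*-30)=-150, (-5*40 - -9*10)=-110, (-9*1 - -34*40)=1351, (-34*-10 - -22*1)=362; twice the area = |2309| = 2309; area = 2309/2; answer 2309/2
Part IV: W3 = 2309/2; threaded value p + q = 2311; w = 3; total draws C(9,4) = 126; complement C(5,4) = 5; favorable 126 - 5 = 121; P = 121/126; answer 121/126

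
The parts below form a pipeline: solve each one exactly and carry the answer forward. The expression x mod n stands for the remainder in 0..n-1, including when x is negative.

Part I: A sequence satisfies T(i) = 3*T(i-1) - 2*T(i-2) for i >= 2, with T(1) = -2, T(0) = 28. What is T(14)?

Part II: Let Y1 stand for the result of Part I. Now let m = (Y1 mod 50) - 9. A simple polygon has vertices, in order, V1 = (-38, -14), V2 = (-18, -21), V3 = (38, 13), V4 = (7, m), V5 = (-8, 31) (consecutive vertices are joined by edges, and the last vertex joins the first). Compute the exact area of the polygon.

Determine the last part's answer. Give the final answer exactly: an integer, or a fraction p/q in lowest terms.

1930

Part I: T(2) = 3*(-2) - 2*(28) = -62; iterating: T(2)=-62, T(3)=-182, T(4)=-422, T(5)=-902, T(6)=-1862, T(7)=-3782, T(8)=-7622, T(9)=-15302, T(10)=-30662, T(11)=-61382, T(12)=-122822, T(13)=-245702, T(14)=-491462; answer -491462
Part II: Y1 = -491462; m = 29; cross terms: (-38*-21 - -18*-14)=546, (-18*13 - 38*-21)=564, (38*29 - 7*13)=1011, (7*31 - -8*29)=449, (-8*-14 - -38*31)=1290; twice the area = |3860| = 3860; area = 1930; answer 1930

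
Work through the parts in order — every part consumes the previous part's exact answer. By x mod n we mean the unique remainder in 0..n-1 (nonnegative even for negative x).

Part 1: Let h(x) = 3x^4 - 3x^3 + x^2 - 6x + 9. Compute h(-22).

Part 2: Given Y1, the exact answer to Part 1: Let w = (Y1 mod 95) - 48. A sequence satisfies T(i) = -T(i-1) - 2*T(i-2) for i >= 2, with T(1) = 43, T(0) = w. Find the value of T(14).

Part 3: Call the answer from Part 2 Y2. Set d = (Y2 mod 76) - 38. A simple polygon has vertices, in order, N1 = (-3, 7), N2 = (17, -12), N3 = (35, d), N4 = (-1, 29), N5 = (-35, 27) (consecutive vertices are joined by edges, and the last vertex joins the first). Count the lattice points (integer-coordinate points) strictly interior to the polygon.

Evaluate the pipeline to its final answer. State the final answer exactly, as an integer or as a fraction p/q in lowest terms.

876

Part 1: 3*(-22)^4 - 3*(-22)^3 + 1*(-22)^2 - 6*(-22)^1 + 9 = (702768) + (31944) + (484) + (132) + (9) = 735337; answer 735337
Part 2: Y1 = 735337; w = -11; T(2) = -1*(43) - 2*(-11) = -21; iterating: T(2)=-21, T(3)=-65, T(4)=107, T(5)=23, T(6)=-237, T(7)=191, T(8)=283, T(9)=-665, T(10)=99, T(11)=1231, T(12)=-1429, T(13)=-1033, T(14)=3891; answer 3891
Part 3: Y2 = 3891; d = -23; cross terms: (-3*-12 - 17*7)=-83, (17*-23 - 35*-12)=29, (35*29 - -1*-23)=992, (-1*27 - -35*29)=988, (-35*7 - -3*27)=-164; twice the area = |1762| = 1762; area = 881; boundary points = 1 + 1 + 4 + 2 + 4 = 12; strictly interior points = area - boundary/2 + 1 = 876; answer 876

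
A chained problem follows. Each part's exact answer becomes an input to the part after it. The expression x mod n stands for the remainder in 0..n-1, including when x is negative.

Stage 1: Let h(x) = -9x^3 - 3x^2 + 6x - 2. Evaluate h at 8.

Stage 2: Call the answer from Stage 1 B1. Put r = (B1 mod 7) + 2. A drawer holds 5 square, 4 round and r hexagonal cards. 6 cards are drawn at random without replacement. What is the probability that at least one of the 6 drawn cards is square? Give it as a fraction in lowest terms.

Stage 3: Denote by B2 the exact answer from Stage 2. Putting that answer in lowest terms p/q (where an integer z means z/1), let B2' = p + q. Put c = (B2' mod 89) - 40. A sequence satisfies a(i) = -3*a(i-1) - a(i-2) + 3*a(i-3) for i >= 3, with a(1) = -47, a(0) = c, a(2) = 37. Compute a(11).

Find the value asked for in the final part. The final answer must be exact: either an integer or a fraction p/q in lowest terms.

36626

Stage 1: -9*(8)^3 - 3*(8)^2 + 6*(8)^1 - 2 = (-4608) + (-192) + (48) + (-2) = -4754; answer -4754
Stage 2: B1 = -4754; r = 8; total draws C(17,6) = 12376; complement C(12,6) = 924; favorable 12376 - 924 = 11452; P = 409/442; answer 409/442
Stage 3: B2 = 409/442; threaded value p + q = 851; c = 10; a(3) = -3*(37) - 1*(-47) + 3*(10) = -34; iterating: a(3)=-34, a(4)=-76, a(5)=373, a(6)=-1145, a(7)=2834, a(8)=-6238, a(9)=12445, a(10)=-22595, a(11)=36626; answer 36626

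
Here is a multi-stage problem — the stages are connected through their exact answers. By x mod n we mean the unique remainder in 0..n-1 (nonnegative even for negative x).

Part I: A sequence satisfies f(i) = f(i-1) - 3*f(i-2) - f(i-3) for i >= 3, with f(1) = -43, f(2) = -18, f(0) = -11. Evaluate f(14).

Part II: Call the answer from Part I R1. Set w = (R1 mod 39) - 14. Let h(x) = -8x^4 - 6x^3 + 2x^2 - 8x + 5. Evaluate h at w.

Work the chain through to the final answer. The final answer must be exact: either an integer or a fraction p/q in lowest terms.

-2310851

Part I: f(3) = 1*(-18) - 3*(-43) - 1*(-11) = 122; iterating: f(3)=122, f(4)=219, f(5)=-129, f(6)=-908, f(7)=-740, f(8)=2113, f(9)=5241, f(10)=-358, f(11)=-18194, f(12)=-22361, f(13)=32579, f(14)=117856; answer 117856
Part II: R1 = 117856; w = 23; -8*(23)^4 - 6*(23)^3 + 2*(23)^2 - 8*(23)^1 + 5 = (-2238728) + (-73002) + (1058) + (-184) + (5) = -2310851; answer -2310851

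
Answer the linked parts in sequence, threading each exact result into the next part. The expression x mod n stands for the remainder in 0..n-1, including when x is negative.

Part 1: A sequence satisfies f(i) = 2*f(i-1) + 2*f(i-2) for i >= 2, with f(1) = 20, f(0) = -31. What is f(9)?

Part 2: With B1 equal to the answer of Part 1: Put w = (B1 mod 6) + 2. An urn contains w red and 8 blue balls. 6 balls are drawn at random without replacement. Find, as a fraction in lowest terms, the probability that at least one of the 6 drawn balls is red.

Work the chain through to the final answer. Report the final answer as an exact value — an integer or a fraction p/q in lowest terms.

32/33

Part 1: f(2) = 2*(20) + 2*(-31) = -22; iterating: f(2)=-22, f(3)=-4, f(4)=-52, f(5)=-112, f(6)=-328, f(7)=-880, f(8)=-2416, f(9)=-6592; answer -6592
Part 2: B1 = -6592; w = 4; total draws C(12,6) = 924; complement C(8,6) = 28; favorable 924 - 28 = 896; P = 32/33; answer 32/33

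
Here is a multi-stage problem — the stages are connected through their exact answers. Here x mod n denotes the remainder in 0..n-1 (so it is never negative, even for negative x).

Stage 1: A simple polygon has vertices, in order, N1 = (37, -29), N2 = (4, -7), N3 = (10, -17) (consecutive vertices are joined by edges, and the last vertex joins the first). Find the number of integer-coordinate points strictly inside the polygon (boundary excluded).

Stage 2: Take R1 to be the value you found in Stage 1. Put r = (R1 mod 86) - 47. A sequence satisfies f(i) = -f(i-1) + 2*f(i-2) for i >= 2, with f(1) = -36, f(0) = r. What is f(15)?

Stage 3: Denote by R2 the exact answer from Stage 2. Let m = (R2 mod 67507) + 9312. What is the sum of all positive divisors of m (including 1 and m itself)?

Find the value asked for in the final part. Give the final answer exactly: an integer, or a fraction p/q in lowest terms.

Stage 1: cross terms: (37*-7 - 4*-29)=-143, (4*-17 - 10*-7)=2, (10*-29 - 37*-17)=339; twice the area = |198| = 198; area = 99; boundary points = 11 + 2 + 3 = 16; strictly interior points = area - boundary/2 + 1 = 92; answer 92
Stage 2: R1 = 92; r = -41; f(2) = -1*(-36) + 2*(-41) = -46; iterating: f(2)=-46, f(3)=-26, f(4)=-66, f(5)=14, f(6)=-146, f(7)=174, f(8)=-466, f(9)=814, f(10)=-1746, f(11)=3374, f(12)=-6866, f(13)=13614, f(14)=-27346, f(15)=54574; answer 54574
Stage 3: R2 = 54574; m = 63886; 63886 = 2 * 17 * 1879; sigma = (1 + 2) * (1 + 17) * (1 + 1879) = 3 * 18 * 1880 = 101520; answer 101520

101520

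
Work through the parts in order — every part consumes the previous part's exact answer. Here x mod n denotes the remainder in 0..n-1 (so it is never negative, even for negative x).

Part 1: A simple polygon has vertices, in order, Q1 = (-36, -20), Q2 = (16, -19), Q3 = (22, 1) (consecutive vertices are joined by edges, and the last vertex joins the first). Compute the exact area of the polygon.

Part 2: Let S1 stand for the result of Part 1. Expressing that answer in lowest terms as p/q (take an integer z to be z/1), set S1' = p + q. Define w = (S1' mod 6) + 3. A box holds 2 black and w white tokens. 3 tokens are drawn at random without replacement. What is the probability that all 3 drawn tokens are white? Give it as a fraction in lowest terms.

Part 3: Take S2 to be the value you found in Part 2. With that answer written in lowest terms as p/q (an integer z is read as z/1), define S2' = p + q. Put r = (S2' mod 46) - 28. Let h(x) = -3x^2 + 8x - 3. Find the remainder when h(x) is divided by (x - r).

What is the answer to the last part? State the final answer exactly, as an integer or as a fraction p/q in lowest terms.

Part 1: cross terms: (-36*-19 - 16*-20)=1004, (16*1 - 22*-19)=434, (22*-20 - -36*1)=-404; twice the area = |1034| = 1034; area = 517; answer 517
Part 2: S1 = 517; threaded value p + q = 518; w = 5; total draws C(7,3) = 35; favorable C(5,3) = 10; P = 2/7; answer 2/7
Part 3: S2 = 2/7; threaded value p + q = 9; r = -19; remainder = value at the root: -3*(-19)^2 + 8*(-19)^1 - 3 = (-1083) + (-152) + (-3) = -1238; answer -1238

-1238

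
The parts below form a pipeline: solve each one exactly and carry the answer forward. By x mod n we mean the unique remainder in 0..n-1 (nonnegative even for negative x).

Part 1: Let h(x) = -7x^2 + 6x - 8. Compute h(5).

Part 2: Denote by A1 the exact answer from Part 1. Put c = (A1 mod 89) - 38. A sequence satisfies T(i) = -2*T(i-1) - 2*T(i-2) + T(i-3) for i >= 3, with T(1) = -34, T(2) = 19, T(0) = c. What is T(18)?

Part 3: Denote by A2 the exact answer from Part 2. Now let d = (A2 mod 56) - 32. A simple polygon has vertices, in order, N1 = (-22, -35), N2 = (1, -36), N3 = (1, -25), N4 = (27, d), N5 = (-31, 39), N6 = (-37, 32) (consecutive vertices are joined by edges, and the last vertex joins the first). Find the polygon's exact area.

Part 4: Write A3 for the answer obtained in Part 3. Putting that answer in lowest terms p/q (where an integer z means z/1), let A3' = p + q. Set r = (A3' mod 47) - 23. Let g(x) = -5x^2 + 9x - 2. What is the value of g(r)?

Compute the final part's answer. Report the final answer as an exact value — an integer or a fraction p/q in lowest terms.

-1600

Part 1: -7*(5)^2 + 6*(5)^1 - 8 = (-175) + (30) + (-8) = -153; answer -153
Part 2: A1 = -153; c = -13; T(3) = -2*(19) - 2*(-34) + 1*(-13) = 17; iterating: T(3)=17, T(4)=-106, T(5)=197, T(6)=-165, T(7)=-170, T(8)=867, T(9)=-1559, T(10)=1214, T(11)=1557, T(12)=-7101, T(13)=12302, T(14)=-8845, T(15)=-14015, T(16)=58022, T(17)=-96859, T(18)=63659; answer 63659
Part 3: A2 = 63659; d = 11; cross terms: (-22*-36 - 1*-35)=827, (1*-25 - 1*-36)=11, (1*11 - 27*-25)=686, (27*39 - -31*11)=1394, (-31*32 - -37*39)=451, (-37*-35 - -22*32)=1999; twice the area = |5368| = 5368; area = 2684; answer 2684
Part 4: A3 = 2684; threaded value p + q = 2685; r = -17; -5*(-17)^2 + 9*(-17)^1 - 2 = (-1445) + (-153) + (-2) = -1600; answer -1600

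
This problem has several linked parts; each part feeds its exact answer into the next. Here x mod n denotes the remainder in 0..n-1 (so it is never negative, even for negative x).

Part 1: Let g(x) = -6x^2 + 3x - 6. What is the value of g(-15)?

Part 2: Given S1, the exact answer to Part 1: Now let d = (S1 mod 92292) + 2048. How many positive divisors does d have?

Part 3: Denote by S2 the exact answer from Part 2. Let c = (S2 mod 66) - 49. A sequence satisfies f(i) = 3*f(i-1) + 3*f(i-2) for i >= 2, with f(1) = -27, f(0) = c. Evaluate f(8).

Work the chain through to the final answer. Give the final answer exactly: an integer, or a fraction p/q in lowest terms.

-494748

Part 1: -6*(-15)^2 + 3*(-15)^1 - 6 = (-1350) + (-45) + (-6) = -1401; answer -1401
Part 2: S1 = -1401; d = 92939; 92939 = 7 * 11 * 17 * 71; number of divisors = (1+1) * (1+1) * (1+1) * (1+1) = 16; answer 16
Part 3: S2 = 16; c = -33; f(2) = 3*(-27) + 3*(-33) = -180; iterating: f(2)=-180, f(3)=-621, f(4)=-2403, f(5)=-9072, f(6)=-34425, f(7)=-130491, f(8)=-494748; answer -494748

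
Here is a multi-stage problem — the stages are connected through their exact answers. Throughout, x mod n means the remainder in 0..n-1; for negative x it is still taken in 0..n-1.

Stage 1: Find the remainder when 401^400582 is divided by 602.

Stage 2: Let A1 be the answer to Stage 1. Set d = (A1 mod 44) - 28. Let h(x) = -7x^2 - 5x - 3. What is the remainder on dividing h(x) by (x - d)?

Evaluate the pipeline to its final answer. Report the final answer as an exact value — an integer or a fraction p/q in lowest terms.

Stage 1: squarings mod 602: 401^1=401, 401^2=67, 401^4=275, 401^8=375, 401^16=359, 401^32=53, 401^64=401, 401^128=67, 401^256=275, 401^512=375, 401^1024=359, 401^2048=53, 401^4096=401, 401^8192=67, 401^16384=275, 401^32768=375, 401^65536=359, 401^131072=53, 401^262144=401; 401^400582 = 401^2 * 401^4 * 401^64 * 401^128 * 401^1024 * 401^2048 * 401^4096 * 401^131072 * 401^262144 = 79 (mod 602); answer 79
Stage 2: A1 = 79; d = 7; remainder = value at the root: -7*(7)^2 - 5*(7)^1 - 3 = (-343) + (-35) + (-3) = -381; answer -381

-381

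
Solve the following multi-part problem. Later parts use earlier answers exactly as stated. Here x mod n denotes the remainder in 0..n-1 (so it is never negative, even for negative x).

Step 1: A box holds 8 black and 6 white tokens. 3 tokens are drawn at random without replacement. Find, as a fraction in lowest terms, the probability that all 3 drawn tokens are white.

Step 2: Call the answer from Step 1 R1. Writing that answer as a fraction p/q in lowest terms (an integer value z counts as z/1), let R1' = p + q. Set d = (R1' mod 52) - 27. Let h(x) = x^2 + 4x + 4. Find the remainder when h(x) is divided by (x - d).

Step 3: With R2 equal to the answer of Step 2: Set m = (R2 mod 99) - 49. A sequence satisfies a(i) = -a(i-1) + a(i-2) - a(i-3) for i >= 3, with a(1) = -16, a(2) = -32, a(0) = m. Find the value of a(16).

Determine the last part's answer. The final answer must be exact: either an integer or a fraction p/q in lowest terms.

-32665

Step 1: total draws C(14,3) = 364; favorable C(6,3) = 20; P = 5/91; answer 5/91
Step 2: R1 = 5/91; threaded value p + q = 96; d = 17; remainder = value at the root: 1*(17)^2 + 4*(17)^1 + 4 = (289) + (68) + (4) = 361; answer 361
Step 3: R2 = 361; m = 15; a(3) = -1*(-32) + 1*(-16) - 1*(15) = 1; iterating: a(3)=1, a(4)=-17, a(5)=50, a(6)=-68, a(7)=135, a(8)=-253, a(9)=456, a(10)=-844, a(11)=1553, a(12)=-2853, a(13)=5250, a(14)=-9656, a(15)=17759, a(16)=-32665; answer -32665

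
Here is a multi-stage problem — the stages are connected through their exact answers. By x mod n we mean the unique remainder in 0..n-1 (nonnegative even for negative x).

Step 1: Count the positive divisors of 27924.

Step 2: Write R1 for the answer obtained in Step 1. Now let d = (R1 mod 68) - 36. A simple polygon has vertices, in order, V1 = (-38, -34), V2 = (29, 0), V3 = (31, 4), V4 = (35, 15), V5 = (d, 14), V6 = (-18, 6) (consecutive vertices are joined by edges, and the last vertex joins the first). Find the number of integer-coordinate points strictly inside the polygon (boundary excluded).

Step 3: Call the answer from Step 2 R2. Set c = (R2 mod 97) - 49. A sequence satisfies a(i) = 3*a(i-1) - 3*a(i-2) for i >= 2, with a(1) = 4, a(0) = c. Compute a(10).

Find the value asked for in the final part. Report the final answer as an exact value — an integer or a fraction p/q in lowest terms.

Step 1: 27924 = 2^2 * 3 * 13 * 179; number of divisors = (2+1) * (1+1) * (1+1) * (1+1) = 24; answer 24
Step 2: R1 = 24; d = -12; cross terms: (-38*0 - 29*-34)=986, (29*4 - 31*0)=116, (31*15 - 35*4)=325, (35*14 - -12*15)=670, (-12*6 - -18*14)=180, (-18*-34 - -38*6)=840; twice the area = |3117| = 3117; area = 3117/2; boundary points = 1 + 2 + 1 + 1 + 2 + 20 = 27; strictly interior points = area - boundary/2 + 1 = 1546; answer 1546
Step 3: R2 = 1546; c = 42; a(2) = 3*(4) - 3*(42) = -114; iterating: a(2)=-114, a(3)=-354, a(4)=-720, a(5)=-1098, a(6)=-1134, a(7)=-108, a(8)=3078, a(9)=9558, a(10)=19440; answer 19440

19440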